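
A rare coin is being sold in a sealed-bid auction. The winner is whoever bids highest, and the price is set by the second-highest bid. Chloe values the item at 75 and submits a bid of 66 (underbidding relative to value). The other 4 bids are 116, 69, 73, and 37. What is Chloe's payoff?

Highest competing bid: 116.
Chloe's bid 66 is not the highest, so Chloe loses, pays nothing, and earns zero payoff.

0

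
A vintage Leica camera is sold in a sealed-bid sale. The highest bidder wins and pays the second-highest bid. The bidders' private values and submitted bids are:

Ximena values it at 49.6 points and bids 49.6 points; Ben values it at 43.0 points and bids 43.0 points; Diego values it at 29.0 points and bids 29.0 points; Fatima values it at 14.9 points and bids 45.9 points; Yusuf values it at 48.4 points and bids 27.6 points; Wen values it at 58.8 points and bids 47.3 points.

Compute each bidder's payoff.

Bids in descending order: Ximena 49.6 points; Wen 47.3 points; Fatima 45.9 points; Ben 43.0 points; Diego 29.0 points; Yusuf 27.6 points.
Ximena has the top bid and wins; the price is the second-highest bid, 47.3 points.
Ximena's payoff = 49.6 points − 47.3 points = 2.3 points. All other bidders lose, so their payoff is 0.

Ximena 2.3 points, Ben 0.0 points, Diego 0.0 points, Fatima 0.0 points, Yusuf 0.0 points, Wen 0.0 points.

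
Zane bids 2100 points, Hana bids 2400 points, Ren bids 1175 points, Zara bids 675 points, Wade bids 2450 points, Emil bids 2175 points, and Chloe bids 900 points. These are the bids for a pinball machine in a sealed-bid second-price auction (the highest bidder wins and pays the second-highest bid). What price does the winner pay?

Ordered from highest: Wade 2450 points, then Hana 2400 points, then Emil 2175 points, then Zane 2100 points, then Ren 1175 points, then Chloe 900 points, then Zara 675 points.
Wade is the highest bidder, so Wade wins.
Under the second-price rule, the price is the second-highest bid: 2400 points.

The winner pays 2400 points.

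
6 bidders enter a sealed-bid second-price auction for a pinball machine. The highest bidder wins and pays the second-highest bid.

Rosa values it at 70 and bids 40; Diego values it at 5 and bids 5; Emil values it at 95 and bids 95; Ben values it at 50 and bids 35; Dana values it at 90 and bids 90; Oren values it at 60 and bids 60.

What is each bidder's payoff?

Sorted high to low: Emil 95; Dana 90; Oren 60; Rosa 40; Ben 35; Diego 5.
Emil has the top bid and wins; the price is the second-highest bid, 90.
Emil's payoff = 95 − 90 = 5. All other bidders lose, so their payoff is 0.

Rosa 0, Diego 0, Emil 5, Ben 0, Dana 0, Oren 0.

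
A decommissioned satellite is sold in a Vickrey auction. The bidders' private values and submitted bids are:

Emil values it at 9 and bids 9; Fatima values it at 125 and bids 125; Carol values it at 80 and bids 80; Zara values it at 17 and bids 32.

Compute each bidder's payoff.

Emil 0, Fatima 45, Carol 0, Zara 0.

Bids in descending order: Fatima 125; Carol 80; Zara 32; Emil 9.
Fatima has the top bid and wins; the price is the second-highest bid, 80.
Fatima's payoff = 125 − 80 = 45. All other bidders lose, so their payoff is 0.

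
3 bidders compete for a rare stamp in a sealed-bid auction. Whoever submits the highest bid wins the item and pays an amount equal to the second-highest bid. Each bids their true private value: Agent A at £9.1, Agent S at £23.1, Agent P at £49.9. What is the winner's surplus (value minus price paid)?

Ranking the bids: Agent P £49.9; Agent S £23.1; Agent A £9.1.
Agent P wins with the top bid and pays the second-highest, £23.1.
Surplus = £49.9 − £23.1 = £26.8.

Surplus = £26.8.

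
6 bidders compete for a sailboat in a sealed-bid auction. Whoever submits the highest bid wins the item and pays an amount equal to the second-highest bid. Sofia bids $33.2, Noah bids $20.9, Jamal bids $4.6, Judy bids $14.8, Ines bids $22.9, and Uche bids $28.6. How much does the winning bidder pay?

$28.6

Ordered from highest: Sofia $33.2 > Uche $28.6 > Ines $22.9 > Noah $20.9 > Judy $14.8 > Jamal $4.6.
Sofia has the highest bid, so Sofia wins.
The second-highest bid is $28.6, so that is what Sofia pays.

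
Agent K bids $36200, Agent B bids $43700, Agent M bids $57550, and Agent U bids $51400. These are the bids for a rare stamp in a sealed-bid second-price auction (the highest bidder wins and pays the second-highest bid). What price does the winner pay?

Bids in descending order: Agent M $57550; Agent U $51400; Agent B $43700; Agent K $36200.
Agent M is the highest bidder, so Agent M wins.
Under the second-price rule, the price is the second-highest bid: $51400.

Price paid: $51400.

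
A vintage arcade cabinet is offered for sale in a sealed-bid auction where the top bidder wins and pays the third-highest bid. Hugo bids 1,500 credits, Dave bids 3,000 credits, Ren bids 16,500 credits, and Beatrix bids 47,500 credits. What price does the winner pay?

Sorted high to low: Beatrix 47,500 credits; Ren 16,500 credits; Dave 3,000 credits; Hugo 1,500 credits.
Beatrix is the highest bidder, so Beatrix wins.
Under the third-price rule, the price is the third-highest bid: 3,000 credits.

Price paid: 3,000 credits.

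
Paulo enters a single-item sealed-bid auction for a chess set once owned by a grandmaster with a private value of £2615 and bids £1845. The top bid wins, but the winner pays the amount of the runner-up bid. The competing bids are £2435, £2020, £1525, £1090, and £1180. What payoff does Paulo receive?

Highest competing bid: £2435.
Paulo's bid £1845 is not the highest, so Paulo loses, pays nothing, and earns zero payoff.

Payoff = £0.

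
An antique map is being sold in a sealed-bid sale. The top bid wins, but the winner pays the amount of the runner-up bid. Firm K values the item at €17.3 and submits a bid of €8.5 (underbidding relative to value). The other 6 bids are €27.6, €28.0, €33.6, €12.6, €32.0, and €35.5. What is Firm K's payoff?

Payoff = €0.0.

Highest competing bid: €35.5.
Firm K's bid €8.5 is not the highest, so Firm K loses, pays nothing, and earns zero payoff.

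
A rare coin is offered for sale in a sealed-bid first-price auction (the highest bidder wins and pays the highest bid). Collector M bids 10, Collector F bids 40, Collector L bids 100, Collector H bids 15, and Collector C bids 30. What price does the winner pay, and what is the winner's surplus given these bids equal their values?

The winner pays 100 for a surplus of 0.

Sorted high to low: Collector L 100 > Collector F 40 > Collector C 30 > Collector H 15 > Collector M 10.
Collector L is the highest bidder, so Collector L wins.
Under the first-price rule, the price is the highest bid: 100.
Surplus = 100 − 100 = 0.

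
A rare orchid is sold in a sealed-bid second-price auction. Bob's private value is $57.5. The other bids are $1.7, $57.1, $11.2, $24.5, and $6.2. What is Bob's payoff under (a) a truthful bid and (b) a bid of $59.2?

(a) $0.4  (b) $0.4

The highest competing bid is $57.1.
Bidding truthfully at $57.5: Bob has the top bid, wins, and pays the second-highest bid $57.1. Payoff = $57.5 − $57.1 = $0.4.
Bidding $59.2: Bob has the top bid, wins, and pays the second-highest bid $57.1. Payoff = $57.5 − $57.1 = $0.4.
The bid only affects whether you win, not the price — here both bids land on the same side of the top rival bid, so the deviation is payoff-neutral.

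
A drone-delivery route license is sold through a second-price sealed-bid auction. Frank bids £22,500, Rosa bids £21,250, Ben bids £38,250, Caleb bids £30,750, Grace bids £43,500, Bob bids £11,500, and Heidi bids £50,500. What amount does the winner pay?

Price paid: £43,500.

Bids in descending order: Heidi £50,500 > Grace £43,500 > Ben £38,250 > Caleb £30,750 > Frank £22,500 > Rosa £21,250 > Bob £11,500.
Heidi has the highest bid, so Heidi wins.
The second-highest bid is £43,500, so that is what Heidi pays.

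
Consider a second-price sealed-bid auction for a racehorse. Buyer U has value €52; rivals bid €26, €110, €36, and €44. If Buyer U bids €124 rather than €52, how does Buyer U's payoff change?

-€58

The highest competing bid is €110.
Bidding truthfully at €52: the top bid is €110 (a rival), so Buyer U loses. Payoff = €0.
Bidding €124: Buyer U has the top bid, wins, and pays the second-highest bid €110. Payoff = €52 − €110 = -€58.
Change = -€58 − €0 = -€58.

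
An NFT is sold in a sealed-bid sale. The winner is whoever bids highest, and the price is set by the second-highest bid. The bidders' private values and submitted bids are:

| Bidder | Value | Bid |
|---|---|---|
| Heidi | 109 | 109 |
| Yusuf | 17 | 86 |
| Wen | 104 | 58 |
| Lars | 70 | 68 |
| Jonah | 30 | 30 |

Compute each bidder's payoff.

Payoffs: Heidi 23, Yusuf 0, Wen 0, Lars 0, Jonah 0.

Ordered from highest: Heidi 109 > Yusuf 86 > Lars 68 > Wen 58 > Jonah 30.
Heidi has the top bid and wins; the price is the second-highest bid, 86.
Heidi's payoff = 109 − 86 = 23. All other bidders lose, so their payoff is 0.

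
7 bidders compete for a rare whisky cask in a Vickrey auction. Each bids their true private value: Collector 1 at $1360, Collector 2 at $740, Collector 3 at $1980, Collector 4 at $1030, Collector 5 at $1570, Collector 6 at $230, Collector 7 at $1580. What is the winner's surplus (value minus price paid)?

Bids in descending order: Collector 3 $1980 > Collector 7 $1580 > Collector 5 $1570 > Collector 1 $1360 > Collector 4 $1030 > Collector 2 $740 > Collector 6 $230.
Collector 3 wins with the top bid and pays the second-highest, $1580.
Surplus = $1980 − $1580 = $400.

Surplus = $400.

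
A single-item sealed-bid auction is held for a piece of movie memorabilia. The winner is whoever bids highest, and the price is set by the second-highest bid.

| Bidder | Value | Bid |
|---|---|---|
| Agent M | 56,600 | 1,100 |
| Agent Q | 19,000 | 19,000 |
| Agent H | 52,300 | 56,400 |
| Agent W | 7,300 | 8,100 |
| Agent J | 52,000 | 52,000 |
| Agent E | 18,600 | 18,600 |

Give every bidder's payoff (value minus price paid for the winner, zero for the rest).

Ranking the bids: Agent H 56,400, then Agent J 52,000, then Agent Q 19,000, then Agent E 18,600, then Agent W 8,100, then Agent M 1,100.
Agent H has the top bid and wins; the price is the second-highest bid, 52,000.
Agent H's payoff = 52,300 − 52,000 = 300. All other bidders lose, so their payoff is 0.

Payoffs: Agent M 0, Agent Q 0, Agent H 300, Agent W 0, Agent J 0, Agent E 0.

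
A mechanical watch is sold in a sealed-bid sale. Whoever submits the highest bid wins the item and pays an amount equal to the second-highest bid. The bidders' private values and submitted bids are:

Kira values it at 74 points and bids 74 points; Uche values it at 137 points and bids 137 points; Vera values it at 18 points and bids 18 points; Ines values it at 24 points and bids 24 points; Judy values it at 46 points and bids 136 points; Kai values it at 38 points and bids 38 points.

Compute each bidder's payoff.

Bids in descending order: Uche 137 points > Judy 136 points > Kira 74 points > Kai 38 points > Ines 24 points > Vera 18 points.
Uche has the top bid and wins; the price is the second-highest bid, 136 points.
Uche's payoff = 137 points − 136 points = 1 points. All other bidders lose, so their payoff is 0.

Kira 0 points, Uche 1 points, Vera 0 points, Ines 0 points, Judy 0 points, Kai 0 points.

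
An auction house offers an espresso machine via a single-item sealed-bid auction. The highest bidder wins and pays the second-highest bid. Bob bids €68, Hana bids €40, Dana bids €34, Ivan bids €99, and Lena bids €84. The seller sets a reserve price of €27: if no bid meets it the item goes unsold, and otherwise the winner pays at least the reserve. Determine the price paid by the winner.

The winner pays €84.

Bids in descending order: Ivan €99; Lena €84; Bob €68; Hana €40; Dana €34.
Ivan has the highest bid, so Ivan wins.
The second-highest bid is €84, which exceeds the reserve, so that sets the price.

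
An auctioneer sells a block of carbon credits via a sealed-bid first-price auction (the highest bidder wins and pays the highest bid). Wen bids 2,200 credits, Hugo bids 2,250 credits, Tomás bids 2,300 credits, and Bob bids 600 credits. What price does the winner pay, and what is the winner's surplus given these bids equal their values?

The winner pays 2,300 credits for a surplus of 0 credits.

Ranking the bids: Tomás 2,300 credits > Hugo 2,250 credits > Wen 2,200 credits > Bob 600 credits.
Tomás is the highest bidder, so Tomás wins.
Under the first-price rule, the price is the highest bid: 2,300 credits.
Surplus = 2,300 credits − 2,300 credits = 0 credits.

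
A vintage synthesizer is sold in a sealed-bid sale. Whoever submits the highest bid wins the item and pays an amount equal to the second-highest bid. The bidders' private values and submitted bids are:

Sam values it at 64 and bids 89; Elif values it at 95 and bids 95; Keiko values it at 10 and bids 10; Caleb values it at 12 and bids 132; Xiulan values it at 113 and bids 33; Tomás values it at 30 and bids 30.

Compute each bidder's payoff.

Ranking the bids: Caleb 132 > Elif 95 > Sam 89 > Xiulan 33 > Tomás 30 > Keiko 10.
Caleb has the top bid and wins; the price is the second-highest bid, 95.
Caleb's payoff = 12 − 95 = -83. All other bidders lose, so their payoff is 0.

Payoffs: Sam 0, Elif 0, Keiko 0, Caleb -83, Xiulan 0, Tomás 0.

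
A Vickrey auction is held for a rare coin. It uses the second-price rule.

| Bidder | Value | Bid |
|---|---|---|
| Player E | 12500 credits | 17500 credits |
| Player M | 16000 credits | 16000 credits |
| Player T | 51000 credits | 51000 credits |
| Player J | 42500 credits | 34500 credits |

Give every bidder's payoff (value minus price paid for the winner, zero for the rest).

Player E 0 credits, Player M 0 credits, Player T 16500 credits, Player J 0 credits.

Ordered from highest: Player T 51000 credits > Player J 34500 credits > Player E 17500 credits > Player M 16000 credits.
Player T has the top bid and wins; the price is the second-highest bid, 34500 credits.
Player T's payoff = 51000 credits − 34500 credits = 16500 credits. All other bidders lose, so their payoff is 0.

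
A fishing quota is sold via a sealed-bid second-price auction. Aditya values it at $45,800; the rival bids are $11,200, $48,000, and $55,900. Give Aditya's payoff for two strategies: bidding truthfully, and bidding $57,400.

(a) $0  (b) -$10,100

The highest competing bid is $55,900.
Bidding truthfully at $45,800: the top bid is $55,900 (a rival), so Aditya loses. Payoff = $0.
Bidding $57,400: Aditya has the top bid, wins, and pays the second-highest bid $55,900. Payoff = $45,800 − $55,900 = -$10,100.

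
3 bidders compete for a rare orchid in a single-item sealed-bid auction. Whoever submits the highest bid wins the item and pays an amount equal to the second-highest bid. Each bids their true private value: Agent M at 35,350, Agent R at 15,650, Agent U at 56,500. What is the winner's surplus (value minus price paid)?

Sorted high to low: Agent U 56,500 > Agent M 35,350 > Agent R 15,650.
Agent U wins with the top bid and pays the second-highest, 35,350.
Surplus = 56,500 − 35,350 = 21,150.

Winner's surplus: 21,150.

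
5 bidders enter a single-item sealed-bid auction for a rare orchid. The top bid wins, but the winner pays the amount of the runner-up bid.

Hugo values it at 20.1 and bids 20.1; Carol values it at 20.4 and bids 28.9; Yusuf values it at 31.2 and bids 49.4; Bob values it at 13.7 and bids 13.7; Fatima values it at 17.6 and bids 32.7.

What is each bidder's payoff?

Payoffs: Hugo 0.0, Carol 0.0, Yusuf -1.5, Bob 0.0, Fatima 0.0.

Sorted high to low: Yusuf 49.4, then Fatima 32.7, then Carol 28.9, then Hugo 20.1, then Bob 13.7.
Yusuf has the top bid and wins; the price is the second-highest bid, 32.7.
Yusuf's payoff = 31.2 − 32.7 = -1.5. All other bidders lose, so their payoff is 0.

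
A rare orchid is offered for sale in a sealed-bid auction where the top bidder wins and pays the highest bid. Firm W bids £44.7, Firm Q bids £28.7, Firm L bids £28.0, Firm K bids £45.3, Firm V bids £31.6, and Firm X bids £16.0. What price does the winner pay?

The winner pays £45.3.

Ordered from highest: Firm K £45.3 > Firm W £44.7 > Firm V £31.6 > Firm Q £28.7 > Firm L £28.0 > Firm X £16.0.
Firm K is the highest bidder, so Firm K wins.
Under the first-price rule, the price is the highest bid: £45.3.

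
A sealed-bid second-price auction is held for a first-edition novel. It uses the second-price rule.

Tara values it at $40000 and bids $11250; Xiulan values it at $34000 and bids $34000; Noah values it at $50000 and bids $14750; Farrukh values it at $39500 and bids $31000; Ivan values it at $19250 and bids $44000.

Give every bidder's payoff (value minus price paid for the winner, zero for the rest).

Tara $0, Xiulan $0, Noah $0, Farrukh $0, Ivan -$14750.

Sorted high to low: Ivan $44000 > Xiulan $34000 > Farrukh $31000 > Noah $14750 > Tara $11250.
Ivan has the top bid and wins; the price is the second-highest bid, $34000.
Ivan's payoff = $19250 − $34000 = -$14750. All other bidders lose, so their payoff is 0.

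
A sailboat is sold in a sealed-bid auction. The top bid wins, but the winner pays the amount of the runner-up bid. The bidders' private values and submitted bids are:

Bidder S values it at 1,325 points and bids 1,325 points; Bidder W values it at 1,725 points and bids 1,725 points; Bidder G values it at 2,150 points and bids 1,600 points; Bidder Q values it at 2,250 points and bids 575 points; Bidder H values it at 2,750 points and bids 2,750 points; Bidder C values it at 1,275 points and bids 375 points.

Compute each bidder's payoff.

Bidder S 0 points, Bidder W 0 points, Bidder G 0 points, Bidder Q 0 points, Bidder H 1,025 points, Bidder C 0 points.

Ordered from highest: Bidder H 2,750 points > Bidder W 1,725 points > Bidder G 1,600 points > Bidder S 1,325 points > Bidder Q 575 points > Bidder C 375 points.
Bidder H has the top bid and wins; the price is the second-highest bid, 1,725 points.
Bidder H's payoff = 2,750 points − 1,725 points = 1,025 points. All other bidders lose, so their payoff is 0.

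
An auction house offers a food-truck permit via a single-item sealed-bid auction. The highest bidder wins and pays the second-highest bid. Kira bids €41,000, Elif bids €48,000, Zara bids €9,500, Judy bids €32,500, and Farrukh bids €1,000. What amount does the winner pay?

Ranking the bids: Elif €48,000 > Kira €41,000 > Judy €32,500 > Zara €9,500 > Farrukh €1,000.
Elif has the highest bid, so Elif wins.
The second-highest bid is €41,000, so that is what Elif pays.

€41,000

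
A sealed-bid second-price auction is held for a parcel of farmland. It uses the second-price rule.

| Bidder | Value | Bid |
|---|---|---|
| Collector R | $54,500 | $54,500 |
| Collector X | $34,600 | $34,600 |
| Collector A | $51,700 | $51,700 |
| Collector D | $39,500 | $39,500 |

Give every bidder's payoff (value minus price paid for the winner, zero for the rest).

Collector R $2,800, Collector X $0, Collector A $0, Collector D $0.

Ranking the bids: Collector R $54,500 > Collector A $51,700 > Collector D $39,500 > Collector X $34,600.
Collector R has the top bid and wins; the price is the second-highest bid, $51,700.
Collector R's payoff = $54,500 − $51,700 = $2,800. All other bidders lose, so their payoff is 0.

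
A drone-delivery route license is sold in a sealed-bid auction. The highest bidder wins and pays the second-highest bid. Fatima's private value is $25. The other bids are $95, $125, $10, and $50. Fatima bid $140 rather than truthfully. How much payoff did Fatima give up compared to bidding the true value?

Regret: $100.

The highest competing bid is $125.
Bidding truthfully at $25: the top bid is $125 (a rival), so Fatima loses. Payoff = $0.
Bidding $140: Fatima has the top bid, wins, and pays the second-highest bid $125. Payoff = $25 − $125 = -$100.
Regret = truthful payoff − actual payoff = $0 − -$100 = $100.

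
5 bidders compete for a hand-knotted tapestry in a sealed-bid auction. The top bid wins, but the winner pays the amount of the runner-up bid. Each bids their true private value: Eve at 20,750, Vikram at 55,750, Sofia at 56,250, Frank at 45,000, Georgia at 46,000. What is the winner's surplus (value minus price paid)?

Ranking the bids: Sofia 56,250 > Vikram 55,750 > Georgia 46,000 > Frank 45,000 > Eve 20,750.
Sofia wins with the top bid and pays the second-highest, 55,750.
Surplus = 56,250 − 55,750 = 500.

Winner's surplus: 500.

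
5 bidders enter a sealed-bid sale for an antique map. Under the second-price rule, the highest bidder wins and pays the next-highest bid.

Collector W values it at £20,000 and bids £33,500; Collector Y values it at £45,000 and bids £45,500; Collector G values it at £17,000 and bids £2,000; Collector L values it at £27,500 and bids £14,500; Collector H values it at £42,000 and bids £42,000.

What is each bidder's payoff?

Sorted high to low: Collector Y £45,500, then Collector H £42,000, then Collector W £33,500, then Collector L £14,500, then Collector G £2,000.
Collector Y has the top bid and wins; the price is the second-highest bid, £42,000.
Collector Y's payoff = £45,000 − £42,000 = £3,000. All other bidders lose, so their payoff is 0.

Collector W £0, Collector Y £3,000, Collector G £0, Collector L £0, Collector H £0.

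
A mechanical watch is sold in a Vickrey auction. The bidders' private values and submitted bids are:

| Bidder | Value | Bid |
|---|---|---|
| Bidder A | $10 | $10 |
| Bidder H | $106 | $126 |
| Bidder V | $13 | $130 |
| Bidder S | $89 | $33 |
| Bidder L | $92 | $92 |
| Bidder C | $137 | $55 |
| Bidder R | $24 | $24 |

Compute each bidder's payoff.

Sorted high to low: Bidder V $130, then Bidder H $126, then Bidder L $92, then Bidder C $55, then Bidder S $33, then Bidder R $24, then Bidder A $10.
Bidder V has the top bid and wins; the price is the second-highest bid, $126.
Bidder V's payoff = $13 − $126 = -$113. All other bidders lose, so their payoff is 0.

Bidder A $0, Bidder H $0, Bidder V -$113, Bidder S $0, Bidder L $0, Bidder C $0, Bidder R $0.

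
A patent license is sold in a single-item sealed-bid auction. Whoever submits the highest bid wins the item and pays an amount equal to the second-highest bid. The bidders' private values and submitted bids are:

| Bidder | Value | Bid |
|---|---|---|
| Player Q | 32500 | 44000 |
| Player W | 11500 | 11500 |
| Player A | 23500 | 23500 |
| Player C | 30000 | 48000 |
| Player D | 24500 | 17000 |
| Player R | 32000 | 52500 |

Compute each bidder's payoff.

Ranking the bids: Player R 52500, then Player C 48000, then Player Q 44000, then Player A 23500, then Player D 17000, then Player W 11500.
Player R has the top bid and wins; the price is the second-highest bid, 48000.
Player R's payoff = 32000 − 48000 = -16000. All other bidders lose, so their payoff is 0.

Player Q 0, Player W 0, Player A 0, Player C 0, Player D 0, Player R -16000.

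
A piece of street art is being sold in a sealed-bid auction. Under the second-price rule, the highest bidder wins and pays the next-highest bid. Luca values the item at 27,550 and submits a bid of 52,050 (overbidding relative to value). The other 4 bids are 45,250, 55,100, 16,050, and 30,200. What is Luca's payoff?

0

Highest competing bid: 55,100.
Luca's bid 52,050 is not the highest, so Luca loses, pays nothing, and earns zero payoff.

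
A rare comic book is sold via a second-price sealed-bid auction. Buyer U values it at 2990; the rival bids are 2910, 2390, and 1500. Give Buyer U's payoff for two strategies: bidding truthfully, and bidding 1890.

The highest competing bid is 2910.
Bidding truthfully at 2990: Buyer U has the top bid, wins, and pays the second-highest bid 2910. Payoff = 2990 − 2910 = 80.
Bidding 1890: the top bid is 2910 (a rival), so Buyer U loses. Payoff = 0.

Truthful: 80; alternative: 0.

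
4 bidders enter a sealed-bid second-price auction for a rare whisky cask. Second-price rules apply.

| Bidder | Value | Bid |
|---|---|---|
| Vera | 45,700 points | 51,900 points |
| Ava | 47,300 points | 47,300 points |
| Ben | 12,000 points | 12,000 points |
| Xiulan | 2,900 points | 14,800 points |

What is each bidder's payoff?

Payoffs: Vera -1,600 points, Ava 0 points, Ben 0 points, Xiulan 0 points.

Sorted high to low: Vera 51,900 points; Ava 47,300 points; Xiulan 14,800 points; Ben 12,000 points.
Vera has the top bid and wins; the price is the second-highest bid, 47,300 points.
Vera's payoff = 45,700 points − 47,300 points = -1,600 points. All other bidders lose, so their payoff is 0.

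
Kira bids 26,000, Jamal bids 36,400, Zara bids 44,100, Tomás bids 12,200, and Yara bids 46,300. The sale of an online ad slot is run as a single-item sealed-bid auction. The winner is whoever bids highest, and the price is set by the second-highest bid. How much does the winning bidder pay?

44,100

Ordered from highest: Yara 46,300, then Zara 44,100, then Jamal 36,400, then Kira 26,000, then Tomás 12,200.
Yara has the highest bid, so Yara wins.
The second-highest bid is 44,100, so that is what Yara pays.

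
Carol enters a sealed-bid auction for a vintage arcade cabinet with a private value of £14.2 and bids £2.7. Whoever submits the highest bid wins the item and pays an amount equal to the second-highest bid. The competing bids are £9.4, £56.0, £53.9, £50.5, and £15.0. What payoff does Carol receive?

Highest competing bid: £56.0.
Carol's bid £2.7 is not the highest, so Carol loses, pays nothing, and earns zero payoff.

Carol's payoff: £0.0.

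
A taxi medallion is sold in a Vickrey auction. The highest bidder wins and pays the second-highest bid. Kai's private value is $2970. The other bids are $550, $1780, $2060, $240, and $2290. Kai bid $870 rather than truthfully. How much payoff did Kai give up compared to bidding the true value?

The highest competing bid is $2290.
Bidding truthfully at $2970: Kai has the top bid, wins, and pays the second-highest bid $2290. Payoff = $2970 − $2290 = $680.
Bidding $870: the top bid is $2290 (a rival), so Kai loses. Payoff = $0.
Regret = truthful payoff − actual payoff = $680 − $0 = $680.

Regret: $680.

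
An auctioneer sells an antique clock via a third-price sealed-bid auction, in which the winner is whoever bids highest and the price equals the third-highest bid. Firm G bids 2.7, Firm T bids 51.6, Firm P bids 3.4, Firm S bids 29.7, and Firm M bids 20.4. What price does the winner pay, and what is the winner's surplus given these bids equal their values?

Price 20.4; surplus 31.2.

Bids in descending order: Firm T 51.6 > Firm S 29.7 > Firm M 20.4 > Firm P 3.4 > Firm G 2.7.
Firm T is the highest bidder, so Firm T wins.
Under the third-price rule, the price is the third-highest bid: 20.4.
Surplus = 51.6 − 20.4 = 31.2.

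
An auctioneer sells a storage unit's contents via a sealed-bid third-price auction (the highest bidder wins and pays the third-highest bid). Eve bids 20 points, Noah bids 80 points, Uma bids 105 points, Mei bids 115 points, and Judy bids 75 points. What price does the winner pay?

Sorted high to low: Mei 115 points; Uma 105 points; Noah 80 points; Judy 75 points; Eve 20 points.
Mei is the highest bidder, so Mei wins.
Under the third-price rule, the price is the third-highest bid: 80 points.

80 points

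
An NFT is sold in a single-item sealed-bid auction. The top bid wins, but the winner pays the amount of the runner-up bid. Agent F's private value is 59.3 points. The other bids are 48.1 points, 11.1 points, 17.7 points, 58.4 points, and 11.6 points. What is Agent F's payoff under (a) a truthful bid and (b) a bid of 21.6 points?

(a) 0.9 points  (b) 0.0 points

The highest competing bid is 58.4 points.
Bidding truthfully at 59.3 points: Agent F has the top bid, wins, and pays the second-highest bid 58.4 points. Payoff = 59.3 points − 58.4 points = 0.9 points.
Bidding 21.6 points: the top bid is 58.4 points (a rival), so Agent F loses. Payoff = 0.0 points.
Deviating from a truthful bid can only lose payoff in a second-price auction — never gain.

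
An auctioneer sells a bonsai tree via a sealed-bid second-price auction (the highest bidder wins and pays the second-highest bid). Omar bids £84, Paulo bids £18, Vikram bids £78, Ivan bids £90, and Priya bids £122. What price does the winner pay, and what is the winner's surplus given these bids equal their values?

Ordered from highest: Priya £122; Ivan £90; Omar £84; Vikram £78; Paulo £18.
Priya is the highest bidder, so Priya wins.
Under the second-price rule, the price is the second-highest bid: £90.
Surplus = £122 − £90 = £32.

Price £90; surplus £32.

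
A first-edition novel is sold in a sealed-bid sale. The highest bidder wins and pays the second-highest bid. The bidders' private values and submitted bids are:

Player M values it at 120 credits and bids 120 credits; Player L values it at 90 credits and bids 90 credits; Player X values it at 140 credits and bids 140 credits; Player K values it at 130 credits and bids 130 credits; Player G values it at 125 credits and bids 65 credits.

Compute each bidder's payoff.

Ordered from highest: Player X 140 credits; Player K 130 credits; Player M 120 credits; Player L 90 credits; Player G 65 credits.
Player X has the top bid and wins; the price is the second-highest bid, 130 credits.
Player X's payoff = 140 credits − 130 credits = 10 credits. All other bidders lose, so their payoff is 0.

Player M 0 credits, Player L 0 credits, Player X 10 credits, Player K 0 credits, Player G 0 credits.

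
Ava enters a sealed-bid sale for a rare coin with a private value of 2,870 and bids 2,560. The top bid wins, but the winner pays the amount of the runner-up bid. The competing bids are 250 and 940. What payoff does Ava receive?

Payoff = 1,930.

Highest competing bid: 940.
Ava's bid 2,560 is the highest overall, so Ava wins and pays the second-highest bid, 940.
Payoff = value − price = 2,870 − 940 = 1,930.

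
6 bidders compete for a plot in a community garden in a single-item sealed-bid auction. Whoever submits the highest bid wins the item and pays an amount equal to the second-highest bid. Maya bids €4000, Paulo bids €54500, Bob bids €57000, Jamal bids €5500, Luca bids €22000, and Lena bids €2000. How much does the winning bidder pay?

Ranking the bids: Bob €57000; Paulo €54500; Luca €22000; Jamal €5500; Maya €4000; Lena €2000.
Bob has the highest bid, so Bob wins.
The second-highest bid is €54500, so that is what Bob pays.

The winner pays €54500.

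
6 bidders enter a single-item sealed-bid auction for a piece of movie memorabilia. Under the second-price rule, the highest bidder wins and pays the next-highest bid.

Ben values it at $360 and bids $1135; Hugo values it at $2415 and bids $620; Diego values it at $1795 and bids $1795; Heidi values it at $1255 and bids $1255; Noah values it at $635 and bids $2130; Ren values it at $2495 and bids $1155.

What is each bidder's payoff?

Bids in descending order: Noah $2130, then Diego $1795, then Heidi $1255, then Ren $1155, then Ben $1135, then Hugo $620.
Noah has the top bid and wins; the price is the second-highest bid, $1795.
Noah's payoff = $635 − $1795 = -$1160. All other bidders lose, so their payoff is 0.

Ben $0, Hugo $0, Diego $0, Heidi $0, Noah -$1160, Ren $0.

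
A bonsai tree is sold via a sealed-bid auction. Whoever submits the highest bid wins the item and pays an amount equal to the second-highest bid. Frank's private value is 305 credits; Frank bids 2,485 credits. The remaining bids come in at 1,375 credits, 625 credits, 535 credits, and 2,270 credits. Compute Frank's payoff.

Highest competing bid: 2,270 credits.
Frank's bid 2,485 credits is the highest overall, so Frank wins and pays the second-highest bid, 2,270 credits.
Payoff = value − price = 305 credits − 2,270 credits = -1,965 credits.
Overbidding won the item at a price above value — truthful bidding would have avoided this loss.

Payoff = -1,965 credits.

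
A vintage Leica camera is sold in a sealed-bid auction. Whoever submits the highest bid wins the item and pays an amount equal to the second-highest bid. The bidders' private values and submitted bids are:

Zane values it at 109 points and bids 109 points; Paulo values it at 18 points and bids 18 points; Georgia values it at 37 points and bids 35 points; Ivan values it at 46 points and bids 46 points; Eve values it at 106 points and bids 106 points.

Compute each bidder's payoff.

Sorted high to low: Zane 109 points, then Eve 106 points, then Ivan 46 points, then Georgia 35 points, then Paulo 18 points.
Zane has the top bid and wins; the price is the second-highest bid, 106 points.
Zane's payoff = 109 points − 106 points = 3 points. All other bidders lose, so their payoff is 0.

Zane 3 points, Paulo 0 points, Georgia 0 points, Ivan 0 points, Eve 0 points.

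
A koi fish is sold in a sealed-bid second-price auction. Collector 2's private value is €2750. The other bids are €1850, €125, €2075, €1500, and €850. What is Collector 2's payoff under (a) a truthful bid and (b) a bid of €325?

Truthful: €675; alternative: €0.

The highest competing bid is €2075.
Bidding truthfully at €2750: Collector 2 has the top bid, wins, and pays the second-highest bid €2075. Payoff = €2750 − €2075 = €675.
Bidding €325: the top bid is €2075 (a rival), so Collector 2 loses. Payoff = €0.
This is the dominant-strategy logic: truthful bidding weakly beats any alternative.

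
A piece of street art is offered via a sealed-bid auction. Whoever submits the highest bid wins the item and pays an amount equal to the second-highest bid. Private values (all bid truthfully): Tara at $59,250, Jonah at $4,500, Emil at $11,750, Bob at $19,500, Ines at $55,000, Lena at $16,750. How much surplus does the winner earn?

Sorted high to low: Tara $59,250 > Ines $55,000 > Bob $19,500 > Lena $16,750 > Emil $11,750 > Jonah $4,500.
Tara wins with the top bid and pays the second-highest, $55,000.
Surplus = $59,250 − $55,000 = $4,250.

$4,250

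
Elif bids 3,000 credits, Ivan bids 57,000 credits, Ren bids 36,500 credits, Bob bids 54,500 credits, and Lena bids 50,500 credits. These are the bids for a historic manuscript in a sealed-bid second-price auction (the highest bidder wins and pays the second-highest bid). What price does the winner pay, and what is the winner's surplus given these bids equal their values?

Ordered from highest: Ivan 57,000 credits; Bob 54,500 credits; Lena 50,500 credits; Ren 36,500 credits; Elif 3,000 credits.
Ivan is the highest bidder, so Ivan wins.
Under the second-price rule, the price is the second-highest bid: 54,500 credits.
Surplus = 57,000 credits − 54,500 credits = 2,500 credits.

Price 54,500 credits; surplus 2,500 credits.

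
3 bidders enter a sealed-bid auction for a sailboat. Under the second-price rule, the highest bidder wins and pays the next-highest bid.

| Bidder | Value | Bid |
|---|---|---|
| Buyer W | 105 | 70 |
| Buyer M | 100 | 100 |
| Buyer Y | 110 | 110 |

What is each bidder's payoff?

Buyer W 0, Buyer M 0, Buyer Y 10.

Sorted high to low: Buyer Y 110; Buyer M 100; Buyer W 70.
Buyer Y has the top bid and wins; the price is the second-highest bid, 100.
Buyer Y's payoff = 110 − 100 = 10. All other bidders lose, so their payoff is 0.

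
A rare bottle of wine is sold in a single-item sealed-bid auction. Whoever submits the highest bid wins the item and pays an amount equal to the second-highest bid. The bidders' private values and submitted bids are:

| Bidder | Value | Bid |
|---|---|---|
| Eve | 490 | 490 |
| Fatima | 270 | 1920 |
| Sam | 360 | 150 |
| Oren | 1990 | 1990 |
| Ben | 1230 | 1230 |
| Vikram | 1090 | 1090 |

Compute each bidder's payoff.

Ranking the bids: Oren 1990 > Fatima 1920 > Ben 1230 > Vikram 1090 > Eve 490 > Sam 150.
Oren has the top bid and wins; the price is the second-highest bid, 1920.
Oren's payoff = 1990 − 1920 = 70. All other bidders lose, so their payoff is 0.

Payoffs: Eve 0, Fatima 0, Sam 0, Oren 70, Ben 0, Vikram 0.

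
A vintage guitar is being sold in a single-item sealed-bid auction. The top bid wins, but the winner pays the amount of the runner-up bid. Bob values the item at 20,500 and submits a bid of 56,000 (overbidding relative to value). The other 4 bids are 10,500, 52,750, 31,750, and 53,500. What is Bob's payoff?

Payoff = -33,000.

Highest competing bid: 53,500.
Bob's bid 56,000 is the highest overall, so Bob wins and pays the second-highest bid, 53,500.
Payoff = value − price = 20,500 − 53,500 = -33,000.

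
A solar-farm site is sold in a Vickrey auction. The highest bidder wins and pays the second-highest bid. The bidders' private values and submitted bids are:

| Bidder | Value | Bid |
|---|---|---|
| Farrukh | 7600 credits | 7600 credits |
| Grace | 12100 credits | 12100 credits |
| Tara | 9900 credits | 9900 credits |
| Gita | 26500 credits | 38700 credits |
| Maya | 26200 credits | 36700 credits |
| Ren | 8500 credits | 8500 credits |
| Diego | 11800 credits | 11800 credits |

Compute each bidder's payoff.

Payoffs: Farrukh 0 credits, Grace 0 credits, Tara 0 credits, Gita -10200 credits, Maya 0 credits, Ren 0 credits, Diego 0 credits.

Bids in descending order: Gita 38700 credits > Maya 36700 credits > Grace 12100 credits > Diego 11800 credits > Tara 9900 credits > Ren 8500 credits > Farrukh 7600 credits.
Gita has the top bid and wins; the price is the second-highest bid, 36700 credits.
Gita's payoff = 26500 credits − 36700 credits = -10200 credits. All other bidders lose, so their payoff is 0.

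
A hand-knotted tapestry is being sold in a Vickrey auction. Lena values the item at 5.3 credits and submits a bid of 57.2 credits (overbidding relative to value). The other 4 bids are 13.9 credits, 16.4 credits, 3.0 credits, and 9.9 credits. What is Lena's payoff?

Lena's payoff: -11.1 credits.

Highest competing bid: 16.4 credits.
Lena's bid 57.2 credits is the highest overall, so Lena wins and pays the second-highest bid, 16.4 credits.
Payoff = value − price = 5.3 credits − 16.4 credits = -11.1 credits.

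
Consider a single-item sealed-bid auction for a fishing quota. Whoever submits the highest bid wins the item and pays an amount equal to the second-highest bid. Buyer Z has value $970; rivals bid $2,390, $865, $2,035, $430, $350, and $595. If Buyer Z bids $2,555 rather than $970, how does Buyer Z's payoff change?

The highest competing bid is $2,390.
Bidding truthfully at $970: the top bid is $2,390 (a rival), so Buyer Z loses. Payoff = $0.
Bidding $2,555: Buyer Z has the top bid, wins, and pays the second-highest bid $2,390. Payoff = $970 − $2,390 = -$1,420.
Change = -$1,420 − $0 = -$1,420.

Change in payoff: -$1,420.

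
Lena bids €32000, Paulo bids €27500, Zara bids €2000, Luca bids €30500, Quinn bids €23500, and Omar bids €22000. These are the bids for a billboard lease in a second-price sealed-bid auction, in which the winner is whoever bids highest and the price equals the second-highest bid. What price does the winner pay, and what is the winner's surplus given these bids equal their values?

Sorted high to low: Lena €32000 > Luca €30500 > Paulo €27500 > Quinn €23500 > Omar €22000 > Zara €2000.
Lena is the highest bidder, so Lena wins.
Under the second-price rule, the price is the second-highest bid: €30500.
Surplus = €32000 − €30500 = €1500.

The winner pays €30500 for a surplus of €1500.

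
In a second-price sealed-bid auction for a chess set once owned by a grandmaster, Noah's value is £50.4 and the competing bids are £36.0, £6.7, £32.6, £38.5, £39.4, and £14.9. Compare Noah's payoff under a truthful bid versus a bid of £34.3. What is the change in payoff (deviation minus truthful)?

-£11.0

The highest competing bid is £39.4.
Bidding truthfully at £50.4: Noah has the top bid, wins, and pays the second-highest bid £39.4. Payoff = £50.4 − £39.4 = £11.0.
Bidding £34.3: the top bid is £39.4 (a rival), so Noah loses. Payoff = £0.0.
Change = £0.0 − £11.0 = -£11.0.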